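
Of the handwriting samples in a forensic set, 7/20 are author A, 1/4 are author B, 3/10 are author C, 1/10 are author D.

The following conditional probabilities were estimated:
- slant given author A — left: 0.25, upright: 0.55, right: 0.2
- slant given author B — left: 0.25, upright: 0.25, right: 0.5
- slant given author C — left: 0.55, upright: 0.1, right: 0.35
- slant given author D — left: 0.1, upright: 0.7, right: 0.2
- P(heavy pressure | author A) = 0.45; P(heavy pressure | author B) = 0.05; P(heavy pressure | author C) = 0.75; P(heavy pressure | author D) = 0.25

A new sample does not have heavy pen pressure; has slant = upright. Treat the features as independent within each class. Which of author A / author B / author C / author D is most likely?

author A: 0.35 × 0.55 × (1−0.45) = 0.105875
author B: 0.25 × 0.25 × (1−0.05) = 0.059375
author C: 0.3 × 0.1 × (1−0.75) = 0.0075
author D: 0.1 × 0.7 × (1−0.25) = 0.0525
Highest score → author A.

author A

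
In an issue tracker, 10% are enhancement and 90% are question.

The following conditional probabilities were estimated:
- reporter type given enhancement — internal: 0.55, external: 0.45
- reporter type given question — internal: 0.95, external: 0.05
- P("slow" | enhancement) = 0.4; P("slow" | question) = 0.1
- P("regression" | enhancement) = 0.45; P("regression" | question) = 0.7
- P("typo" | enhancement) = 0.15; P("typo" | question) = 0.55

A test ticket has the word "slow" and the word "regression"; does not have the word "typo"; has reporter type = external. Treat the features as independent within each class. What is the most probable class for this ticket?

enhancement

enhancement: 0.1 × 0.45 × 0.4 × 0.45 × (1−0.15) = 0.006885
question: 0.9 × 0.05 × 0.1 × 0.7 × (1−0.55) = 0.0014175
Highest score → enhancement.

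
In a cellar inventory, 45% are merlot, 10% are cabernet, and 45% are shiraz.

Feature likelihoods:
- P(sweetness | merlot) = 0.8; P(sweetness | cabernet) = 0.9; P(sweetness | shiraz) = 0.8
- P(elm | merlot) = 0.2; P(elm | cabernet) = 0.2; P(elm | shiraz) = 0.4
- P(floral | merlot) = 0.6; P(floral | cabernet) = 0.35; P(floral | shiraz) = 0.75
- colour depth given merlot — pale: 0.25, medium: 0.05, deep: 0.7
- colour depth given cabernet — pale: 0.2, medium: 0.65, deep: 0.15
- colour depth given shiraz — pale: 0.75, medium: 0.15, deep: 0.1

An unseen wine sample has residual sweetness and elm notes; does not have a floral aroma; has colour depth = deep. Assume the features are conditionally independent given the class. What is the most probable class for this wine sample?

merlot: 0.45 × 0.8 × 0.2 × (1−0.6) × 0.7 = 0.02016
cabernet: 0.1 × 0.9 × 0.2 × (1−0.35) × 0.15 = 0.001755
shiraz: 0.45 × 0.8 × 0.4 × (1−0.75) × 0.1 = 0.0036
Highest score → merlot.

merlot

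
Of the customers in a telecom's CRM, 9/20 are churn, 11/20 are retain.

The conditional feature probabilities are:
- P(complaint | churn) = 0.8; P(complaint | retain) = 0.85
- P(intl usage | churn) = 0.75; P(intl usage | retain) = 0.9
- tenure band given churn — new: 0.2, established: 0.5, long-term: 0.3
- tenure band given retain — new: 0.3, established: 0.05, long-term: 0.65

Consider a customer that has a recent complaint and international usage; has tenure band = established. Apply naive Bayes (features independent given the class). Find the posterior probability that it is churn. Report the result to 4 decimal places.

churn: 0.45 × 0.8 × 0.75 × 0.5 = 0.135
retain: 0.55 × 0.85 × 0.9 × 0.05 = 0.0210375
P(churn | x) = 0.135 / 0.1560375 ≈ 0.8652

0.8652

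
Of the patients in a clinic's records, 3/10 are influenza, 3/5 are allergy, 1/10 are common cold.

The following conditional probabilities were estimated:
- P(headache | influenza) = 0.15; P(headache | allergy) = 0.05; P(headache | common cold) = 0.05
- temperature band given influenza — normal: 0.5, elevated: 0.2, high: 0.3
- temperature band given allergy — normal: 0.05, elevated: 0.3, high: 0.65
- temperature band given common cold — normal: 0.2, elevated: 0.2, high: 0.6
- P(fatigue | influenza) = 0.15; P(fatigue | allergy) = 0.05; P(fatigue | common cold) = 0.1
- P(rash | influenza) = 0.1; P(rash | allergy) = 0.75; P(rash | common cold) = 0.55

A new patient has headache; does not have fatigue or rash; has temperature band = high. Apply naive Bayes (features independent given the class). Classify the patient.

influenza

influenza: 0.3 × 0.15 × 0.3 × (1−0.15) × (1−0.1) = 0.0103275
allergy: 0.6 × 0.05 × 0.65 × (1−0.05) × (1−0.75) = 0.00463125
common cold: 0.1 × 0.05 × 0.6 × (1−0.1) × (1−0.55) = 0.001215
Highest score → influenza.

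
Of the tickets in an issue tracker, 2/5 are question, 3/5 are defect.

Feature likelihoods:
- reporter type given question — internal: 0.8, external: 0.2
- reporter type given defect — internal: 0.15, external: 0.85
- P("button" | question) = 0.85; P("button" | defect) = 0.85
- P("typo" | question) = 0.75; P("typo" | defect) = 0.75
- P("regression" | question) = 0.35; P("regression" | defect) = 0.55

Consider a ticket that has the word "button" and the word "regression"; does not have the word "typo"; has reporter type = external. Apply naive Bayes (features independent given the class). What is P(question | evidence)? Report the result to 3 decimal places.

0.091

question: 0.4 × 0.2 × 0.85 × (1−0.75) × 0.35 = 0.00595
defect: 0.6 × 0.85 × 0.85 × (1−0.75) × 0.55 = 0.05960625
P(question | x) = 0.00595 / 0.06555625 ≈ 0.091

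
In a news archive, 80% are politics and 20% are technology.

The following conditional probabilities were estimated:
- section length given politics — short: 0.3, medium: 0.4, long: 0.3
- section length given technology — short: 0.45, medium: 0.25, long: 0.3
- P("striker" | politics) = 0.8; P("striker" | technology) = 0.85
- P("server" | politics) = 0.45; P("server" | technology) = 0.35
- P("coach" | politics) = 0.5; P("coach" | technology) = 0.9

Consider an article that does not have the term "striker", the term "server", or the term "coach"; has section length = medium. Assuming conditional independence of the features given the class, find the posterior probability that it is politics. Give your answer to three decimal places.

politics: 0.8 × 0.4 × (1−0.8) × (1−0.45) × (1−0.5) = 0.0176
technology: 0.2 × 0.25 × (1−0.85) × (1−0.35) × (1−0.9) = 0.0004875
P(politics | x) = 0.0176 / 0.0180875 ≈ 0.973

0.973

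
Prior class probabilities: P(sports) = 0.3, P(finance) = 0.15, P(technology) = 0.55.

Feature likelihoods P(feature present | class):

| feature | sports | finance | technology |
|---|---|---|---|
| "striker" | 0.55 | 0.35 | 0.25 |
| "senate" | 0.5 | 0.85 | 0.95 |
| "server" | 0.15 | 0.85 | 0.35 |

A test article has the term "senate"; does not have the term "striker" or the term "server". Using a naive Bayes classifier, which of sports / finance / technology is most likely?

technology

sports: 0.3 × (1−0.55) × 0.5 × (1−0.15) = 0.057375
finance: 0.15 × (1−0.35) × 0.85 × (1−0.85) = 0.01243125
technology: 0.55 × (1−0.25) × 0.95 × (1−0.35) = 0.25471875
Highest score → technology.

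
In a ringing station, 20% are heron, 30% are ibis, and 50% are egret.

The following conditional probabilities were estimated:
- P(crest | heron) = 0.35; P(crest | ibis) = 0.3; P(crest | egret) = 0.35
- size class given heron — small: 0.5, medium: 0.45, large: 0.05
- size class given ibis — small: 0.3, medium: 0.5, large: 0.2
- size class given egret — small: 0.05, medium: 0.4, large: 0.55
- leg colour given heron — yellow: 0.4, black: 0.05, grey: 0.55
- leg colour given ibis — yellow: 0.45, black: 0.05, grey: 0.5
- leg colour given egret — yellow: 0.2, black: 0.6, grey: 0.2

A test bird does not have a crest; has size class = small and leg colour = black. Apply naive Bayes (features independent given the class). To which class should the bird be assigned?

heron: 0.2 × (1−0.35) × 0.5 × 0.05 = 0.00325
ibis: 0.3 × (1−0.3) × 0.3 × 0.05 = 0.00315
egret: 0.5 × (1−0.35) × 0.05 × 0.6 = 0.00975
Highest score → egret.

egret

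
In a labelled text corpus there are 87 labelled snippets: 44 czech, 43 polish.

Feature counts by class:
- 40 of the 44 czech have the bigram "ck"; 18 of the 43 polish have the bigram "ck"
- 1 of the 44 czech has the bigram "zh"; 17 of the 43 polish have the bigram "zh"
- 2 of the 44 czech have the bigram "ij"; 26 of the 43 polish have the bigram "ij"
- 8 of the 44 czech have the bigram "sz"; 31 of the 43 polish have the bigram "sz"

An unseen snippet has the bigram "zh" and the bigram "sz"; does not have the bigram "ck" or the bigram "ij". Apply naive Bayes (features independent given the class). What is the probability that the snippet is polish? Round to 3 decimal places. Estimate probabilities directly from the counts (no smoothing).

czech: (44/87) × (4/44) × (1/44) × (42/44) × (8/44) ≈ 0.000181352
polish: (43/87) × (25/43) × (17/43) × (17/43) × (31/43) ≈ 0.0323799
P(polish | x) = 0.0323799 / 0.032561252 ≈ 0.994

0.994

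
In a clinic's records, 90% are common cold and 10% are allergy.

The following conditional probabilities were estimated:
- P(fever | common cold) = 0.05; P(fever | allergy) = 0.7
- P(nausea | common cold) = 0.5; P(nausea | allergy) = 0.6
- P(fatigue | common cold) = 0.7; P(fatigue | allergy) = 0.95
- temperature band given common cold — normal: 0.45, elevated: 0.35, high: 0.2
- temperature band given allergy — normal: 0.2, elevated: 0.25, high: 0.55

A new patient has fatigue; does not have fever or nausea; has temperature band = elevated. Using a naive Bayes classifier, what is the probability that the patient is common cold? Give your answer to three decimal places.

common cold: 0.9 × (1−0.05) × (1−0.5) × 0.7 × 0.35 = 0.1047375
allergy: 0.1 × (1−0.7) × (1−0.6) × 0.95 × 0.25 = 0.00285
P(common cold | x) = 0.1047375 / 0.1075875 ≈ 0.974

0.974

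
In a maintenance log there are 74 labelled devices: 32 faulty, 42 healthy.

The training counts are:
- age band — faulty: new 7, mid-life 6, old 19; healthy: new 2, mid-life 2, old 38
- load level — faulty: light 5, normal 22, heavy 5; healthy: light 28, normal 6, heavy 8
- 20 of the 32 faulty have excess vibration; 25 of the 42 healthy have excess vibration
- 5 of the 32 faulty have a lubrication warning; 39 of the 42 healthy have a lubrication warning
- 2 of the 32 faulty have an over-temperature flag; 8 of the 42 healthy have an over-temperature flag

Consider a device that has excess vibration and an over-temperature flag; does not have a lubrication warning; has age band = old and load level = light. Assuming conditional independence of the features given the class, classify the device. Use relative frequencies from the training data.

faulty: (32/74) × (19/32) × (5/32) × (20/32) × (27/32) × (2/32) ≈ 0.00132226
healthy: (42/74) × (38/42) × (28/42) × (25/42) × (3/42) × (8/42) ≈ 0.00277245
Highest score → healthy.

healthy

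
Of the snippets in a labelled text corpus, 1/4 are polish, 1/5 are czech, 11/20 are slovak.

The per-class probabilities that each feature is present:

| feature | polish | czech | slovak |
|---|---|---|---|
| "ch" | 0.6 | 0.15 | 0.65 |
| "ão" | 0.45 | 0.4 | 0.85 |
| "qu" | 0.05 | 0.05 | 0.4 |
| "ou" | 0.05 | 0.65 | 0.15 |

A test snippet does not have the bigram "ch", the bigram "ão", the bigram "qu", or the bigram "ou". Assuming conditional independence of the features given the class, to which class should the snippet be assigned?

polish: 0.25 × (1−0.6) × (1−0.45) × (1−0.05) × (1−0.05) = 0.0496375
czech: 0.2 × (1−0.15) × (1−0.4) × (1−0.05) × (1−0.65) = 0.033915
slovak: 0.55 × (1−0.65) × (1−0.85) × (1−0.4) × (1−0.15) = 0.01472625
Highest score → polish.

polish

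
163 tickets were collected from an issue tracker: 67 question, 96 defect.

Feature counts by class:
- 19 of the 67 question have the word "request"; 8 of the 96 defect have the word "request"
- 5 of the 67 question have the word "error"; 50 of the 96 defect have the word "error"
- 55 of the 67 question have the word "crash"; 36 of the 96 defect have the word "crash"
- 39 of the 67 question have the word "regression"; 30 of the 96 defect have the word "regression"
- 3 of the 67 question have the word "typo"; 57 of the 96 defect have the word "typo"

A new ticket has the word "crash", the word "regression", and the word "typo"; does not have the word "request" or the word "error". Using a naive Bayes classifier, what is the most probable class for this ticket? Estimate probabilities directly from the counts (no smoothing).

defect

question: (67/163) × (48/67) × (62/67) × (55/67) × (39/67) × (3/67) ≈ 0.00583035
defect: (96/163) × (88/96) × (46/96) × (36/96) × (30/96) × (57/96) ≈ 0.0179998
Highest score → defect.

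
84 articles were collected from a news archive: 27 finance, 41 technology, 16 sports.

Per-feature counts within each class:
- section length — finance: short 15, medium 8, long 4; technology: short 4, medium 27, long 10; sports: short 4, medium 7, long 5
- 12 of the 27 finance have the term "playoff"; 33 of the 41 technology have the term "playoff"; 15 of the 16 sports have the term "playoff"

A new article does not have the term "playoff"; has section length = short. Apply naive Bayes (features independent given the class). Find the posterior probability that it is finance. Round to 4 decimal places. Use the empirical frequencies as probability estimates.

0.8900

finance: (27/84) × (15/27) × (15/27) ≈ 0.0992063
technology: (41/84) × (4/41) × (8/41) ≈ 0.00929152
sports: (16/84) × (4/16) × (1/16) ≈ 0.00297619
P(finance | x) = 0.0992063 / 0.11147401 ≈ 0.8900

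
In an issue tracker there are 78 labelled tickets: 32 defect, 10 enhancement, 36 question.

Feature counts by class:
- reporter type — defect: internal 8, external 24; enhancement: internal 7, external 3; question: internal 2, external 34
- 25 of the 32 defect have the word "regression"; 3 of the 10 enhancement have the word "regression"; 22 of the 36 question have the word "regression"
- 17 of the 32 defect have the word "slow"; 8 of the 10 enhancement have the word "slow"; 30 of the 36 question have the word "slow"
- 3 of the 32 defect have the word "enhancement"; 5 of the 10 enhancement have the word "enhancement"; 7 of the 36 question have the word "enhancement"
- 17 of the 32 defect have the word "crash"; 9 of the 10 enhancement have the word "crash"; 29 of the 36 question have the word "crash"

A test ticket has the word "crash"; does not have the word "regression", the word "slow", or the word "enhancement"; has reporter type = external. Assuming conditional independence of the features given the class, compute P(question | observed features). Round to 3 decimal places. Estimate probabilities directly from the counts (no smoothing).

defect: (32/78) × (24/32) × (7/32) × (15/32) × (29/32) × (17/32) ≈ 0.0151898
enhancement: (10/78) × (3/10) × (7/10) × (2/10) × (5/10) × (9/10) ≈ 0.00242308
question: (36/78) × (34/36) × (14/36) × (6/36) × (29/36) × (29/36) ≈ 0.0183337
P(question | x) = 0.0183337 / 0.03594658 ≈ 0.510

0.510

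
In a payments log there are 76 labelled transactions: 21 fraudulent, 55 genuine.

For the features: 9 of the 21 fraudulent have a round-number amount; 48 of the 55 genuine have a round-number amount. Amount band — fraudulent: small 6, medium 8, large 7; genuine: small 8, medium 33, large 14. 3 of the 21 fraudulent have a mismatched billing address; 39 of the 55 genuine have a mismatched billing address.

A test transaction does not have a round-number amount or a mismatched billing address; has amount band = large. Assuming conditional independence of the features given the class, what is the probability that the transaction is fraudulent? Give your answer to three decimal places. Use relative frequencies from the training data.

0.869

fraudulent: (21/76) × (12/21) × (7/21) × (18/21) ≈ 0.0451128
genuine: (55/76) × (7/55) × (14/55) × (16/55) ≈ 0.00682036
P(fraudulent | x) = 0.0451128 / 0.05193316 ≈ 0.869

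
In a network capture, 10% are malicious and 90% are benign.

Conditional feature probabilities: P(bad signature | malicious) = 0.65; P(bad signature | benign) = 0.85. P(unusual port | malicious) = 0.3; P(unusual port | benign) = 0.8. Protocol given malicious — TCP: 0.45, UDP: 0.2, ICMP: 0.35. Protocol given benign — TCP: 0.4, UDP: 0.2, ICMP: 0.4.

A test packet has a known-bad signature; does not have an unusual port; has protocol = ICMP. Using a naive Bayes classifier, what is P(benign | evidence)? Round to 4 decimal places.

malicious: 0.1 × 0.65 × (1−0.3) × 0.35 = 0.015925
benign: 0.9 × 0.85 × (1−0.8) × 0.4 = 0.0612
P(benign | x) = 0.0612 / 0.077125 ≈ 0.7935

0.7935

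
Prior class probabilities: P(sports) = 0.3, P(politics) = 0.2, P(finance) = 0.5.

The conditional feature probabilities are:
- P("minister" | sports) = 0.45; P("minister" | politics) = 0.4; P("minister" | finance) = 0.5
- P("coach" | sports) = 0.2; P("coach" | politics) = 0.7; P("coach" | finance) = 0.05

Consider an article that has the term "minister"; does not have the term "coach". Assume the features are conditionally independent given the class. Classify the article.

finance

sports: 0.3 × 0.45 × (1−0.2) = 0.108
politics: 0.2 × 0.4 × (1−0.7) = 0.024
finance: 0.5 × 0.5 × (1−0.05) = 0.2375
Highest score → finance.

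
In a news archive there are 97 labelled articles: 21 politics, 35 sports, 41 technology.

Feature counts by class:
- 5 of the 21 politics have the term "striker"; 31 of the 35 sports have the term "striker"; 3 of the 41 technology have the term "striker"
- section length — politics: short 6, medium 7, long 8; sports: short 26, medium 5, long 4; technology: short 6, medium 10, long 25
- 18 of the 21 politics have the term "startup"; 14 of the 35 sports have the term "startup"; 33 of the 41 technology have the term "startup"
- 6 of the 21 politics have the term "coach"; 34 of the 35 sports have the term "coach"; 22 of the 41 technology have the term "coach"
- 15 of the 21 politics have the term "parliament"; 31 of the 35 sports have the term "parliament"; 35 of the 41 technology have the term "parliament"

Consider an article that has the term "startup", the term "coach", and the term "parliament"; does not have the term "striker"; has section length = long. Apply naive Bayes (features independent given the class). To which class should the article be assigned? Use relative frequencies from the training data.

technology

politics: (21/97) × (16/21) × (8/21) × (18/21) × (6/21) × (15/21) ≈ 0.010992
sports: (35/97) × (4/35) × (4/35) × (14/35) × (34/35) × (31/35) ≈ 0.00162198
technology: (41/97) × (38/41) × (25/41) × (33/41) × (22/41) × (35/41) ≈ 0.0880686
Highest score → technology.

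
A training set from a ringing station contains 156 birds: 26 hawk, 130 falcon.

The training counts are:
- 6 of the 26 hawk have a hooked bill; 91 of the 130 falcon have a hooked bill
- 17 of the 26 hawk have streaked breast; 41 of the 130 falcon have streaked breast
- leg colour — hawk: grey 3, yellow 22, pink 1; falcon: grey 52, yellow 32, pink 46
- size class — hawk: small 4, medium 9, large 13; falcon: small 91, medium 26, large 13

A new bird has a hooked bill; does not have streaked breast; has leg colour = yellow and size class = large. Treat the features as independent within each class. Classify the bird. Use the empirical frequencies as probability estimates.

hawk: (26/156) × (6/26) × (9/26) × (22/26) × (13/26) ≈ 0.00563268
falcon: (130/156) × (91/130) × (89/130) × (32/130) × (13/130) ≈ 0.00983037
Highest score → falcon.

falcon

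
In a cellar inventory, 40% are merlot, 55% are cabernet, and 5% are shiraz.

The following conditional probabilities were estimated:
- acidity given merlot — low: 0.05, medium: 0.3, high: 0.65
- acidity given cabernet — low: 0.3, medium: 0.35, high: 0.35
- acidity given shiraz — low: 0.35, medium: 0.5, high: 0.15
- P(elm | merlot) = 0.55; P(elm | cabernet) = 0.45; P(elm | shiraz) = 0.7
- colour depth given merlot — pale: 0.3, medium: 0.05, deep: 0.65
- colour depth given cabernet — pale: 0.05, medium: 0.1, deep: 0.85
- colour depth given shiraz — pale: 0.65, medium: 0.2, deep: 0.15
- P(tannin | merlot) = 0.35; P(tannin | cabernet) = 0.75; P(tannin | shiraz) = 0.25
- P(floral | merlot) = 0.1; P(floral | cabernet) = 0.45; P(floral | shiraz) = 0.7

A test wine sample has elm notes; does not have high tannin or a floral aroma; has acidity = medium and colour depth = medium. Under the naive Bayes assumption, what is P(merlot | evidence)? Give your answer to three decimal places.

merlot: 0.4 × 0.3 × 0.55 × 0.05 × (1−0.35) × (1−0.1) = 0.0019305
cabernet: 0.55 × 0.35 × 0.45 × 0.1 × (1−0.75) × (1−0.45) = 0.00119109375
shiraz: 0.05 × 0.5 × 0.7 × 0.2 × (1−0.25) × (1−0.7) = 0.0007875
P(merlot | x) = 0.0019305 / 0.00390909375 ≈ 0.494

0.494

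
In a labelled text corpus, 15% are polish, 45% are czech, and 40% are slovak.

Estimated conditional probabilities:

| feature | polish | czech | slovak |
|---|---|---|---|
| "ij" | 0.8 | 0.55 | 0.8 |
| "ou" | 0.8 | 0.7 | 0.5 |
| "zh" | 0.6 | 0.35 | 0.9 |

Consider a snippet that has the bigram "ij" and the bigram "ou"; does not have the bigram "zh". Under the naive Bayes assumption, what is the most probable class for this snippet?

czech

polish: 0.15 × 0.8 × 0.8 × (1−0.6) = 0.0384
czech: 0.45 × 0.55 × 0.7 × (1−0.35) = 0.1126125
slovak: 0.4 × 0.8 × 0.5 × (1−0.9) = 0.016
Highest score → czech.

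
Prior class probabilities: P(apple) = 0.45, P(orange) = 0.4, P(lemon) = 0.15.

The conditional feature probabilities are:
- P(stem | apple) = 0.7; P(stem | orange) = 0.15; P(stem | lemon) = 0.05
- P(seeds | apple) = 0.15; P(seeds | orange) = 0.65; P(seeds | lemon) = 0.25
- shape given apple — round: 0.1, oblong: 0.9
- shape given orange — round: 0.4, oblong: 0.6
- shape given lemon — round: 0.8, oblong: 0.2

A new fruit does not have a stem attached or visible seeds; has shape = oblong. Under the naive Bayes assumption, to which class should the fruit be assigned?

apple

apple: 0.45 × (1−0.7) × (1−0.15) × 0.9 = 0.103275
orange: 0.4 × (1−0.15) × (1−0.65) × 0.6 = 0.0714
lemon: 0.15 × (1−0.05) × (1−0.25) × 0.2 = 0.021375
Highest score → apple.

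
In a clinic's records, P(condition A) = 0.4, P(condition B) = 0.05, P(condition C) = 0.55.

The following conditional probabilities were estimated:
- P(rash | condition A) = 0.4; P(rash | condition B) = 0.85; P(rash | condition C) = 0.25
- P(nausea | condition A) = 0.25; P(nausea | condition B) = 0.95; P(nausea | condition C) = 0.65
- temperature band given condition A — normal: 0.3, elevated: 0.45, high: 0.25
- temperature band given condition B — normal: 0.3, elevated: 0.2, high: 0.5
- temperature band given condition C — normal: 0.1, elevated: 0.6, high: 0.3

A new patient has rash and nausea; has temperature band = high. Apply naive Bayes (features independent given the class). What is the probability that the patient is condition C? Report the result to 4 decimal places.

condition A: 0.4 × 0.4 × 0.25 × 0.25 = 0.01
condition B: 0.05 × 0.85 × 0.95 × 0.5 = 0.0201875
condition C: 0.55 × 0.25 × 0.65 × 0.3 = 0.0268125
P(condition C | x) = 0.0268125 / 0.057 ≈ 0.4704

0.4704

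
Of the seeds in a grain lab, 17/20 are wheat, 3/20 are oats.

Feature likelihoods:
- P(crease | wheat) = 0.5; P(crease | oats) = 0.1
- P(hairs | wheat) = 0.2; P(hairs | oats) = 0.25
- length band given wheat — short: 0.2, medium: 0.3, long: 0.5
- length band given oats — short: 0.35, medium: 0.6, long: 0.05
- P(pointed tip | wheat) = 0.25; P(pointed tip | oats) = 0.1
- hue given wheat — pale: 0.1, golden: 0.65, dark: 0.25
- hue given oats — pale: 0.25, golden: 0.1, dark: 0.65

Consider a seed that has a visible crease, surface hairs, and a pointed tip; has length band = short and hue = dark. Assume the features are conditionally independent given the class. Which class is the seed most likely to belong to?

wheat

wheat: 0.85 × 0.5 × 0.2 × 0.2 × 0.25 × 0.25 = 0.0010625
oats: 0.15 × 0.1 × 0.25 × 0.35 × 0.1 × 0.65 = 0.0000853125
Highest score → wheat.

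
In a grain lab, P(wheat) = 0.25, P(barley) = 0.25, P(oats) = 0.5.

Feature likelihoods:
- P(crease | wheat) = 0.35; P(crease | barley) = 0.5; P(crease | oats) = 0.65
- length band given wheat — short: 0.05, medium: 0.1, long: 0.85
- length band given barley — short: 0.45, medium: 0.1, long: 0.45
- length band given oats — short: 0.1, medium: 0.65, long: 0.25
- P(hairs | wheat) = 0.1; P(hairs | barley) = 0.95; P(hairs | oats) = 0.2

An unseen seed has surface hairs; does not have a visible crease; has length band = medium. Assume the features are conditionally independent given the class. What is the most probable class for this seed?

oats

wheat: 0.25 × (1−0.35) × 0.1 × 0.1 = 0.001625
barley: 0.25 × (1−0.5) × 0.1 × 0.95 = 0.011875
oats: 0.5 × (1−0.65) × 0.65 × 0.2 = 0.02275
Highest score → oats.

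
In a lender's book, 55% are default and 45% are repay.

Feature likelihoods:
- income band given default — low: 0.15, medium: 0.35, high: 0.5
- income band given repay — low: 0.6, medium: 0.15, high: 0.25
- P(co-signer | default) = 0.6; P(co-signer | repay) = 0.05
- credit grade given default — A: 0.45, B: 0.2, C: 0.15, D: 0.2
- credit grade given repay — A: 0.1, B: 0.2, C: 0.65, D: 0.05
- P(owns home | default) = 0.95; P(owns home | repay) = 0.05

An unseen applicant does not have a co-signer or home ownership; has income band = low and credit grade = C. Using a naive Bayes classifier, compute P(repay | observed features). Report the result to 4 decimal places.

default: 0.55 × 0.15 × (1−0.6) × 0.15 × (1−0.95) = 0.0002475
repay: 0.45 × 0.6 × (1−0.05) × 0.65 × (1−0.05) = 0.15838875
P(repay | x) = 0.15838875 / 0.15863625 ≈ 0.9984

0.9984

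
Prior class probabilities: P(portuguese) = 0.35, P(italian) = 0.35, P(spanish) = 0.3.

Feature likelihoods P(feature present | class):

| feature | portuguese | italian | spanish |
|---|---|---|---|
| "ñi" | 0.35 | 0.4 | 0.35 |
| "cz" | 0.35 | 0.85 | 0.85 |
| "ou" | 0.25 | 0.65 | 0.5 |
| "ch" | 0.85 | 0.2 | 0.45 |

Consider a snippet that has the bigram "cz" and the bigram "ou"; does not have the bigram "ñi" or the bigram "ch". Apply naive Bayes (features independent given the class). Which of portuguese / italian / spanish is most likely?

portuguese: 0.35 × (1−0.35) × 0.35 × 0.25 × (1−0.85) = 0.0029859375
italian: 0.35 × (1−0.4) × 0.85 × 0.65 × (1−0.2) = 0.09282
spanish: 0.3 × (1−0.35) × 0.85 × 0.5 × (1−0.45) = 0.04558125
Highest score → italian.

italian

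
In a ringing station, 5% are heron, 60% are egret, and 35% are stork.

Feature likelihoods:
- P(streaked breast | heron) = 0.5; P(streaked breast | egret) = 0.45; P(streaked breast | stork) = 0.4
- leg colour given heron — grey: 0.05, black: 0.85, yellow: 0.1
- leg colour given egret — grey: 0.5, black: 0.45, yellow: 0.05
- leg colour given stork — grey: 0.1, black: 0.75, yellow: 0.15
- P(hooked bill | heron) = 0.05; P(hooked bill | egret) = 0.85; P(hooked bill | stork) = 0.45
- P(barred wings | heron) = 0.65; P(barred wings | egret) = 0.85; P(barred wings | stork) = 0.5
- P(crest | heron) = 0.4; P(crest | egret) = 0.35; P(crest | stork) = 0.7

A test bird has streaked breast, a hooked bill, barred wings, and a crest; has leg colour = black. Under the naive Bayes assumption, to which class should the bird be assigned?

heron: 0.05 × 0.5 × 0.85 × 0.05 × 0.65 × 0.4 = 0.00027625
egret: 0.6 × 0.45 × 0.45 × 0.85 × 0.85 × 0.35 = 0.0307243125
stork: 0.35 × 0.4 × 0.75 × 0.45 × 0.5 × 0.7 = 0.0165375
Highest score → egret.

egret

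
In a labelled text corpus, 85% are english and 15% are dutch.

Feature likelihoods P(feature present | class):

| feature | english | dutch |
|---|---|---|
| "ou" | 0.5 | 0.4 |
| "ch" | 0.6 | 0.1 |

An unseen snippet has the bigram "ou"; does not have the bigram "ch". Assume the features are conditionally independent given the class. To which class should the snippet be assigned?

english

english: 0.85 × 0.5 × (1−0.6) = 0.17
dutch: 0.15 × 0.4 × (1−0.1) = 0.054
Highest score → english.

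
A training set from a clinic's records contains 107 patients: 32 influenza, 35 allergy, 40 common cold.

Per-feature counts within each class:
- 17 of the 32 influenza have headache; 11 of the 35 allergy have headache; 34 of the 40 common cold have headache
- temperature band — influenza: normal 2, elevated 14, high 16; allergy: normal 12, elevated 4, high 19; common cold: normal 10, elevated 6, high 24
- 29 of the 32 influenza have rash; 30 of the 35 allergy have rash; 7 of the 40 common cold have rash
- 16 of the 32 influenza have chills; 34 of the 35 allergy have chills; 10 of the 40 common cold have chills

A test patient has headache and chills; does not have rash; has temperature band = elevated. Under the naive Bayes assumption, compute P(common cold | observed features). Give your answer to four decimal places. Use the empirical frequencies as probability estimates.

0.6679

influenza: (32/107) × (17/32) × (14/32) × (3/32) × (16/32) ≈ 0.00325825
allergy: (35/107) × (11/35) × (4/35) × (5/35) × (34/35) ≈ 0.00163047
common cold: (40/107) × (34/40) × (6/40) × (33/40) × (10/40) ≈ 0.00983061
P(common cold | x) = 0.00983061 / 0.01471933 ≈ 0.6679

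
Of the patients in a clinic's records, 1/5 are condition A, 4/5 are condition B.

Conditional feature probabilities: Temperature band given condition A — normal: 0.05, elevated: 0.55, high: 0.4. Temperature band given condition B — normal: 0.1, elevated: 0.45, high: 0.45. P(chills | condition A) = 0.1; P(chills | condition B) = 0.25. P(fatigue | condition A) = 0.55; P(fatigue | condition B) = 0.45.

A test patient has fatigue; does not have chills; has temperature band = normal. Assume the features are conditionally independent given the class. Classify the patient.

condition B

condition A: 0.2 × 0.05 × (1−0.1) × 0.55 = 0.00495
condition B: 0.8 × 0.1 × (1−0.25) × 0.45 = 0.027
Highest score → condition B.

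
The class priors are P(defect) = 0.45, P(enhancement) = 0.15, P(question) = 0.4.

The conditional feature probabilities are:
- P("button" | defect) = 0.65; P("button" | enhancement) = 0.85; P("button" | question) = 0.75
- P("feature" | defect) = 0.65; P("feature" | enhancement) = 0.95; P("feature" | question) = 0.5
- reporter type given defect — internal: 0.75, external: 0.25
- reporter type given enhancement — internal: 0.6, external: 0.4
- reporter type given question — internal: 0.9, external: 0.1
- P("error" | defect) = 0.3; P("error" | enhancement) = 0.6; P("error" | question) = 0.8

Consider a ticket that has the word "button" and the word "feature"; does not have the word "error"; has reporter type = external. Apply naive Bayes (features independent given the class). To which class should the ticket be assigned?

defect

defect: 0.45 × 0.65 × 0.65 × 0.25 × (1−0.3) = 0.033271875
enhancement: 0.15 × 0.85 × 0.95 × 0.4 × (1−0.6) = 0.01938
question: 0.4 × 0.75 × 0.5 × 0.1 × (1−0.8) = 0.003
Highest score → defect.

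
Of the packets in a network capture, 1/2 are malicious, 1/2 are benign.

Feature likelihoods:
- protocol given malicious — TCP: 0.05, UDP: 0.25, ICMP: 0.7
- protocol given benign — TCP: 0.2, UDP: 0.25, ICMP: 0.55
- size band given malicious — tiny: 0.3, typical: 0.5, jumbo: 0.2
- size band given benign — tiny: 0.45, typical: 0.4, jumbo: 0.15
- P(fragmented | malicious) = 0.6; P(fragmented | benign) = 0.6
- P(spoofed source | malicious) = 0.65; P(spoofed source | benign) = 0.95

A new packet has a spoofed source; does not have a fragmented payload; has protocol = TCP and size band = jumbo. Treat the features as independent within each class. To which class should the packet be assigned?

benign

malicious: 0.5 × 0.05 × 0.2 × (1−0.6) × 0.65 = 0.0013
benign: 0.5 × 0.2 × 0.15 × (1−0.6) × 0.95 = 0.0057
Highest score → benign.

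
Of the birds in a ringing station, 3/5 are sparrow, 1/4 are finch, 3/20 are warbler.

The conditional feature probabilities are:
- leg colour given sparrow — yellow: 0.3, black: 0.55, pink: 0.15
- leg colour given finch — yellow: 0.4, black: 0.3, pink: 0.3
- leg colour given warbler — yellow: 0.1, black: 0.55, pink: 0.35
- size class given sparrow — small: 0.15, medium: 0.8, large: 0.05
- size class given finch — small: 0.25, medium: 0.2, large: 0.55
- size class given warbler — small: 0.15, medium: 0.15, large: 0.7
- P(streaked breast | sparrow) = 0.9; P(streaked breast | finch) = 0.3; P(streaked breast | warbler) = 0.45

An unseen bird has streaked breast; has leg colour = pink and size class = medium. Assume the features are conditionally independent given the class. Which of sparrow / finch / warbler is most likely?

sparrow

sparrow: 0.6 × 0.15 × 0.8 × 0.9 = 0.0648
finch: 0.25 × 0.3 × 0.2 × 0.3 = 0.0045
warbler: 0.15 × 0.35 × 0.15 × 0.45 = 0.00354375
Highest score → sparrow.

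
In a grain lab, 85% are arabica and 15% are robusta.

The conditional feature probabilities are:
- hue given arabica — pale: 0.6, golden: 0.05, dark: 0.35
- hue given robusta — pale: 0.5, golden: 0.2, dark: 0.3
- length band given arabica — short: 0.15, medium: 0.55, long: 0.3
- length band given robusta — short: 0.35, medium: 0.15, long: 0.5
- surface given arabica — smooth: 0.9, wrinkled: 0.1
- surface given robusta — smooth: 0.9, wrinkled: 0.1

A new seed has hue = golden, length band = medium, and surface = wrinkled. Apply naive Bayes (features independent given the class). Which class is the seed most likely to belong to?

arabica: 0.85 × 0.05 × 0.55 × 0.1 = 0.0023375
robusta: 0.15 × 0.2 × 0.15 × 0.1 = 0.00045
Highest score → arabica.

arabica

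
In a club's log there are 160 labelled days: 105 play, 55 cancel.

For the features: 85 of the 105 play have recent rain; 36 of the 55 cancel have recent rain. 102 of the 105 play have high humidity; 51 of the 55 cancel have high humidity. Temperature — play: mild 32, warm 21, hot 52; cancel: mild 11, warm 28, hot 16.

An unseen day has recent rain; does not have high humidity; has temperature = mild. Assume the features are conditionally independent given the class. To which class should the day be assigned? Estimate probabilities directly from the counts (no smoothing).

play

play: (105/160) × (85/105) × (3/105) × (32/105) ≈ 0.00462585
cancel: (55/160) × (36/55) × (4/55) × (11/55) ≈ 0.00327273
Highest score → play.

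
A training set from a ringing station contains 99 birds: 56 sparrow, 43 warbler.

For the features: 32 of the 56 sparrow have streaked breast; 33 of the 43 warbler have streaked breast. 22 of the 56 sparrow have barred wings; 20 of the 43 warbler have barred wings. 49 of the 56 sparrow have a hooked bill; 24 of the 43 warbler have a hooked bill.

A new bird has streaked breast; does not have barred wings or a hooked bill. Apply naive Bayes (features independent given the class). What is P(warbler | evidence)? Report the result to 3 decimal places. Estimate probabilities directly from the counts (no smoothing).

sparrow: (56/99) × (32/56) × (34/56) × (7/56) ≈ 0.024531
warbler: (43/99) × (33/43) × (23/43) × (19/43) ≈ 0.0787813
P(warbler | x) = 0.0787813 / 0.1033123 ≈ 0.763

0.763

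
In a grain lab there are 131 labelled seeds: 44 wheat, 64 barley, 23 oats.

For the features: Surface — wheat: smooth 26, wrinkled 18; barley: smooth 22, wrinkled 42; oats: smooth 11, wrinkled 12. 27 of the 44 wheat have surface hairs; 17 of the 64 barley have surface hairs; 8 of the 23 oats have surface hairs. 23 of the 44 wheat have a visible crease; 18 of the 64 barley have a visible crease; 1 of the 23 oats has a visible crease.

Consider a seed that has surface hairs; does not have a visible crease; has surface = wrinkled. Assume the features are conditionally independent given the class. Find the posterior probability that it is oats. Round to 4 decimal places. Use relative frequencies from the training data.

0.2310

wheat: (44/131) × (18/44) × (27/44) × (21/44) ≈ 0.0402419
barley: (64/131) × (42/64) × (17/64) × (46/64) ≈ 0.0612103
oats: (23/131) × (12/23) × (8/23) × (22/23) ≈ 0.0304766
P(oats | x) = 0.0304766 / 0.1319288 ≈ 0.2310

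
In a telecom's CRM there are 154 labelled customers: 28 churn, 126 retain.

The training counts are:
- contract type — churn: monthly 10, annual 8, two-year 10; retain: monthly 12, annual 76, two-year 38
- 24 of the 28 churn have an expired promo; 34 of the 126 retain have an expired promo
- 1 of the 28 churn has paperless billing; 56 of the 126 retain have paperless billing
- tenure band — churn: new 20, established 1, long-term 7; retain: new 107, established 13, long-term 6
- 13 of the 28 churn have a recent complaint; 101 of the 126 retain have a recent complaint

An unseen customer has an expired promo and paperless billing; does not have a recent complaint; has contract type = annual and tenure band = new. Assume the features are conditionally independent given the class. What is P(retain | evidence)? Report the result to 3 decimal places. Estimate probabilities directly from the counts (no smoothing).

churn: (28/154) × (8/28) × (24/28) × (1/28) × (20/28) × (15/28) ≈ 0.000608513
retain: (126/154) × (76/126) × (34/126) × (56/126) × (107/126) × (25/126) ≈ 0.00997244
P(retain | x) = 0.00997244 / 0.010580953 ≈ 0.942

0.942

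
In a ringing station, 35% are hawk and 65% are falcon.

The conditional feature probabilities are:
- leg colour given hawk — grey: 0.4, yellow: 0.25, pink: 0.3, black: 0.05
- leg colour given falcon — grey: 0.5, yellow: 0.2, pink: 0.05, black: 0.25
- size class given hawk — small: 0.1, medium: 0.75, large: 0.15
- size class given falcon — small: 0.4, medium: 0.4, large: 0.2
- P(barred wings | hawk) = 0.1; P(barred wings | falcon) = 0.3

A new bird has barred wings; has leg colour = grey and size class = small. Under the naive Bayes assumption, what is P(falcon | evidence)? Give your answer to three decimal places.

0.965

hawk: 0.35 × 0.4 × 0.1 × 0.1 = 0.0014
falcon: 0.65 × 0.5 × 0.4 × 0.3 = 0.039
P(falcon | x) = 0.039 / 0.0404 ≈ 0.965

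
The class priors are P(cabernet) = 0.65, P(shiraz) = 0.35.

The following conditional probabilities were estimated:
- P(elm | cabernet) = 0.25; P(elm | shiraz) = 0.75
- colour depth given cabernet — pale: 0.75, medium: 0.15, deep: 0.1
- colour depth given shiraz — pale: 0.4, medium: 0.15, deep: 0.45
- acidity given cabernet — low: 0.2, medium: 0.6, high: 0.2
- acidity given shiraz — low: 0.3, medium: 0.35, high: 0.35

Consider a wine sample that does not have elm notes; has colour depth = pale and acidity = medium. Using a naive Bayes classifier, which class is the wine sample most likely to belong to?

cabernet

cabernet: 0.65 × (1−0.25) × 0.75 × 0.6 = 0.219375
shiraz: 0.35 × (1−0.75) × 0.4 × 0.35 = 0.01225
Highest score → cabernet.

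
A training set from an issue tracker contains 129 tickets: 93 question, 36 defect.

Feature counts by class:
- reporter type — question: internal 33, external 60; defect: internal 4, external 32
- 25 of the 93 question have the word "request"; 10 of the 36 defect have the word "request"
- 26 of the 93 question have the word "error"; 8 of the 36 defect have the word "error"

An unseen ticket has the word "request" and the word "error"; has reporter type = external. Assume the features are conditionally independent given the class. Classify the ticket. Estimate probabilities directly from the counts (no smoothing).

question: (93/129) × (60/93) × (25/93) × (26/93) ≈ 0.034955
defect: (36/129) × (32/36) × (10/36) × (8/36) ≈ 0.0153125
Highest score → question.

question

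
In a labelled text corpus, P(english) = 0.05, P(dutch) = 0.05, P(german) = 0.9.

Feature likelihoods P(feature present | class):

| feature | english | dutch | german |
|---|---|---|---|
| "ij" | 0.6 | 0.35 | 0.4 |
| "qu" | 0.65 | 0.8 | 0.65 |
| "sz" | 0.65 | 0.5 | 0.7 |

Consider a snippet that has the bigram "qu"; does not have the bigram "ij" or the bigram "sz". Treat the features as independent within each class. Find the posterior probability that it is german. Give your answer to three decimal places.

0.857

english: 0.05 × (1−0.6) × 0.65 × (1−0.65) = 0.00455
dutch: 0.05 × (1−0.35) × 0.8 × (1−0.5) = 0.013
german: 0.9 × (1−0.4) × 0.65 × (1−0.7) = 0.1053
P(german | x) = 0.1053 / 0.12285 ≈ 0.857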